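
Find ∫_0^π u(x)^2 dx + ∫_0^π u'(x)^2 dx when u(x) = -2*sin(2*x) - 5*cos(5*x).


||u||_{H^1(0,π)}^2 = -2080/21 + 335*π

u'(x) = 25*sin(5*x) - 4*cos(2*x).
Expand u² and (u')² and integrate term by term on (0, π), using: for integers n ≥ 1, ∫_0^π sin²(nx) dx = ∫_0^π cos²(nx) dx = π/2; for n ≠ n', ∫_0^π sin(nx)sin(n'x) dx = ∫_0^π cos(nx)cos(n'x) dx = 0; and by product-to-sum, ∫_0^π sin(nx)cos(n'x) dx = ½∫_0^π [sin((n+n')x) + sin((n−n')x)] dx, which is 0 when n+n' is even and 2n/(n²−n'²) when n+n' is odd (it need not vanish on (0, π)).
  u² squared terms: (-5)²·∫cos(5x)² dx = 25·π/2 = 25*π/2;  (-2)²·∫sin(2x)² dx = 4·π/2 = 2*π.
  u² cross terms: 2·(-5)·(-2)·∫cos(5x)·sin(2x) dx = 20·(-4/21) = -80/21.
  So ∫_0^π u² dx = 25*π/2 + 2*π − 80/21 = -80/21 + 29*π/2.
  (u')² squared terms: (-4)²·∫cos(2x)² dx = 16·π/2 = 8*π;  (25)²·∫sin(5x)² dx = 625·π/2 = 625*π/2.
  (u')² cross terms: 2·(-4)·(25)·∫cos(2x)·sin(5x) dx = -200·(10/21) = -2000/21.
  So ∫_0^π (u')² dx = 8*π + 625*π/2 − 2000/21 = -2000/21 + 641*π/2.
||u||_{H^1}^2 = (-80/21 + 29*π/2) + (-2000/21 + 641*π/2) = -2080/21 + 335*π.


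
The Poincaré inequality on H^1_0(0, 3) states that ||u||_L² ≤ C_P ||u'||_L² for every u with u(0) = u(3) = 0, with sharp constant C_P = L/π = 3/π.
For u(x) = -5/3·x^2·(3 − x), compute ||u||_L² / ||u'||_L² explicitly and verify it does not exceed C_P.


||u||_L² / ||u'||_L² = 3*sqrt(14)/14 < C_P = 3/π.

u(x) = -5/3·x^2·(3 − x), so u'(x) = 5*x*(x - 2).
u(x) = -5/3·x^2·(3 − x) vanishes at x = 0 and x = 3, so u ∈ H^1_0(0, 3). Differentiate via the product rule and integrate the resulting polynomials term by term.
  ∫_0^3 u² dx = ∫_0^3 (25*x^6/9 - 50*x^5/3 + 25*x^4) dx. Term by term:
    ∫_0^3 25*x^6/9 dx = 6075/7;  ∫_0^3 -50*x^5/3 dx = -2025;  ∫_0^3 25*x^4 dx = 1215.
  Sum: 6075/7 − 2025 + 1215 = 405/7.
  ∫_0^3 (u')² dx = ∫_0^3 (25*x^4 - 100*x^3 + 100*x^2) dx. Term by term:
    ∫_0^3 25*x^4 dx = 1215;  ∫_0^3 -100*x^3 dx = -2025;  ∫_0^3 100*x^2 dx = 900.
  Sum: 1215 − 2025 + 900 = 90.
∫_0^3 u² dx = 405/7, so ||u||_L² = 9*sqrt(35)/7.
∫_0^3 (u')² dx = 90, so ||u'||_L² = 3*sqrt(10).
Ratio ||u||_L² / ||u'||_L² = 3*sqrt(14)/14.
Sharp Poincaré constant on H^1_0(0, 3) is C_P = L/π = 3/π, achieved by sin(π/3·x).
A polynomial bump cannot attain the sharp Poincaré constant (only the first sine eigenfunction does), so the ratio is strictly less than C_P, consistent with ||u||_L² ≤ C_P ||u'||_L².


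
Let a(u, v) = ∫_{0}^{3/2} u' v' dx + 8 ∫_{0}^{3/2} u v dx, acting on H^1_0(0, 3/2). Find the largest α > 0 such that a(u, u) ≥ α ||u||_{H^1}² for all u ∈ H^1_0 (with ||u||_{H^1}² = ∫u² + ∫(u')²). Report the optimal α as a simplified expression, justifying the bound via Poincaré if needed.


α = 1

Coercivity of a(·,·) on H^1_0(0, 3/2) means a(u, u) ≥ α ||u||_{H^1}² for every u ∈ H^1_0.
The interval has length L = 3/2, and Poincaré/coercivity depend only on L. Here a(u, u) = ∫(u')² + (8)·∫u².
Here c = 8 ≥ 1, so a(u,u) = ∫(u')² + c∫u² ≥ ∫(u')² + ∫u² = ||u||_{H^1}², i.e. α = 1 works. No larger α is possible: a(u,u) ≥ α||u||_{H^1}² means (1−α)∫(u')² ≥ (α−c)∫u², and for the modes u_n = sin(nπ(x−x₀)/L) (x₀ the left endpoint) one has ∫u_n²/∫(u_n')² = (L/(nπ))² → 0, so a(u_n,u_n)/||u_n||_{H^1}² → 1. Hence the optimal constant is α = 1.
Therefore α = 1.


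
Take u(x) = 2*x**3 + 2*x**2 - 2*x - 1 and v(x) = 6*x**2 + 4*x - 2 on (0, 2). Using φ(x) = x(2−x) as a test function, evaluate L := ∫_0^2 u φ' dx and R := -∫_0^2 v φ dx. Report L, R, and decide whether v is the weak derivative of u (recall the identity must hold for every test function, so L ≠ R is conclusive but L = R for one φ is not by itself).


LHS = -184/15, RHS = -184/15. Yes, v = u' weakly.

u(x) = 2*x**3 + 2*x**2 - 2*x - 1, classical derivative u'(x) = 6*x**2 + 4*x - 2.
φ(x) = x(2−x), so φ'(x) = 2 - 2*x.
Note φ(0) = φ(2) = 0, so the boundary term u·φ vanishes.
LHS = ∫_0^2 u(x) φ'(x) dx = ∫_0^2 (-4*x^4 + 8*x^2 - 2*x - 2) dx. Term by term:
  ∫_0^2 -4*x^4 dx = -128/5;  ∫_0^2 8*x^2 dx = 64/3;  ∫_0^2 -2*x dx = -4;
  ∫_0^2 -2 dx = -4.
Sum: -128/5 + 64/3 − 4 − 4 = -184/15.
So LHS = -184/15.
∫_0^2 v(x) φ(x) dx = ∫_0^2 (-6*x^4 + 8*x^3 + 10*x^2 - 4*x) dx. Term by term:
  ∫_0^2 -6*x^4 dx = -192/5;  ∫_0^2 8*x^3 dx = 32;  ∫_0^2 10*x^2 dx = 80/3;
  ∫_0^2 -4*x dx = -8.
Sum: -192/5 + 32 + 80/3 − 8 = 184/15.
So RHS = -∫_0^2 v(x) φ(x) dx = -184/15.
LHS = RHS, so the identity holds for this test φ.
Moreover u is smooth here and v(x) = u'(x) = 6*x**2 + 4*x - 2 pointwise, so the identity holds for every test function. Hence v is the weak derivative of u.


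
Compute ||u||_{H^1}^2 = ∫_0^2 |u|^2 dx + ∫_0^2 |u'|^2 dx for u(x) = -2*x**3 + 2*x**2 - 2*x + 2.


||u||_{H^1}^2 = 15296/105

The H^1 norm (squared) on an interval (0, L) is
  ||u||_{H^1}^2 = ∫_0^L u(x)^2 dx + ∫_0^L u'(x)^2 dx.
Compute u'(x) = -6*x**2 + 4*x - 2.
Then u(x)^2 = 4*x**6 - 8*x**5 + 12*x**4 - 16*x**3 + 12*x**2 - 8*x + 4 and u'(x)^2 = 36*x**4 - 48*x**3 + 40*x**2 - 16*x + 4.
Integrate each monomial from 0 to 2 using ∫_0^2 c·x^n dx = c·2^(n+1)/(n+1):
  ∫_0^2 u(x)^2 dx = ∫_0^2 (4*x^6 - 8*x^5 + 12*x^4 - 16*x^3 + 12*x^2 - 8*x + 4) dx. Term by term:
    ∫_0^2 4*x^6 dx = 512/7;  ∫_0^2 -8*x^5 dx = -256/3;  ∫_0^2 12*x^4 dx = 384/5;
    ∫_0^2 -16*x^3 dx = -64;  ∫_0^2 12*x^2 dx = 32;  ∫_0^2 -8*x dx = -16;
    ∫_0^2 4 dx = 8.
  Sum: 512/7 − 256/3 + 384/5 − 64 + 32 − 16 + 8 = 2584/105.
  ∫_0^2 u'(x)^2 dx = ∫_0^2 (36*x^4 - 48*x^3 + 40*x^2 - 16*x + 4) dx. Term by term:
    ∫_0^2 36*x^4 dx = 1152/5;  ∫_0^2 -48*x^3 dx = -192;  ∫_0^2 40*x^2 dx = 320/3;
    ∫_0^2 -16*x dx = -32;  ∫_0^2 4 dx = 8.
  Sum: 1152/5 − 192 + 320/3 − 32 + 8 = 1816/15.
Adding: ||u||_{H^1}^2 = 2584/105 + 1816/15 = 15296/105.


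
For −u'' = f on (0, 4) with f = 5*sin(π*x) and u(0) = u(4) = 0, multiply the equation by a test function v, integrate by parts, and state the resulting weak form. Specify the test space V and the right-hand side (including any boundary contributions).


V = H^1_0(0, 4) (so v(0) = v(4) = 0); weak form: ∫_0^4 u'v' dx = ∫_0^4 (5*sin(π*x)) v dx for all v ∈ V.

Multiply both sides by a test function v and integrate from 0 to 4:
  ∫_0^4 −u''(x) v(x) dx = ∫_0^4 f(x) v(x) dx.
Integrate the LHS by parts once:
  ∫_0^4 −u'' v dx = −[u'(x) v(x)]_0^4 + ∫_0^4 u'(x) v'(x) dx.
Thus ∫_0^4 u'(x) v'(x) dx = ∫_0^4 f(x) v(x) dx + [u'(x) v(x)]_0^4.
Choose V so that boundary terms are either known or forced to vanish.
u is Dirichlet: u(0) = u(4) = 0. Let V = H^1_0(0, 4); then v(0) = v(4) = 0, and [u' v]_0^4 = 0.
Weak formulation: find u (satisfying any essential BC) such that ∫_0^4 u'(x) v'(x) dx = ∫_0^4 f v dx for all v ∈ V.
Substituting f(x) = 5*sin(π*x), the right-hand side is ∫_0^4 (5*sin(π*x)) v dx.


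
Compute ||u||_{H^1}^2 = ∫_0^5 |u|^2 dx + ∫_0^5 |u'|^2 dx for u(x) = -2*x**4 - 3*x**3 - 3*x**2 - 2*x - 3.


||u||_{H^1}^2 = 189479195/63

The H^1 norm (squared) on an interval (0, L) is
  ||u||_{H^1}^2 = ∫_0^L u(x)^2 dx + ∫_0^L u'(x)^2 dx.
Compute u'(x) = -8*x**3 - 9*x**2 - 6*x - 2.
Then u(x)^2 = 4*x**8 + 12*x**7 + 21*x**6 + 26*x**5 + 33*x**4 + 30*x**3 + 22*x**2 + 12*x + 9 and u'(x)^2 = 64*x**6 + 144*x**5 + 177*x**4 + 140*x**3 + 72*x**2 + 24*x + 4.
Integrate each monomial from 0 to 5 using ∫_0^5 c·x^n dx = c·5^(n+1)/(n+1):
  ∫_0^5 u(x)^2 dx = ∫_0^5 (4*x^8 + 12*x^7 + 21*x^6 + 26*x^5 + 33*x^4 + 30*x^3 + 22*x^2 + 12*x + 9) dx. Term by term:
    ∫_0^5 4*x^8 dx = 7812500/9;  ∫_0^5 12*x^7 dx = 1171875/2;  ∫_0^5 21*x^6 dx = 234375;
    ∫_0^5 26*x^5 dx = 203125/3;  ∫_0^5 33*x^4 dx = 20625;  ∫_0^5 30*x^3 dx = 9375/2;
    ∫_0^5 22*x^2 dx = 2750/3;  ∫_0^5 12*x dx = 150;  ∫_0^5 9 dx = 45.
  Sum: 7812500/9 + 1171875/2 + 234375 + 203125/3 + 20625 + 9375/2 + 2750/3 + 150 + 45 = 16042505/9.
  ∫_0^5 u'(x)^2 dx = ∫_0^5 (64*x^6 + 144*x^5 + 177*x^4 + 140*x^3 + 72*x^2 + 24*x + 4) dx. Term by term:
    ∫_0^5 64*x^6 dx = 5000000/7;  ∫_0^5 144*x^5 dx = 375000;  ∫_0^5 177*x^4 dx = 110625;
    ∫_0^5 140*x^3 dx = 21875;  ∫_0^5 72*x^2 dx = 3000;  ∫_0^5 24*x dx = 300;
    ∫_0^5 4 dx = 20.
  Sum: 5000000/7 + 375000 + 110625 + 21875 + 3000 + 300 + 20 = 8575740/7.
Adding: ||u||_{H^1}^2 = 16042505/9 + 8575740/7 = 189479195/63.


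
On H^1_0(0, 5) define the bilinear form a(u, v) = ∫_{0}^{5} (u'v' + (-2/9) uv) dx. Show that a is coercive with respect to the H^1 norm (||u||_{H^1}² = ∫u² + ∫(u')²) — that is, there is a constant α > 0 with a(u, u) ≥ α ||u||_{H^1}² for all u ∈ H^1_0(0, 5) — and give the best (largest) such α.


α = (-50/9 + π^2)/(π^2 + 25)

Coercivity of a(·,·) on H^1_0(0, 5) means a(u, u) ≥ α ||u||_{H^1}² for every u ∈ H^1_0.
The interval has length L = 5, and Poincaré/coercivity depend only on L. Here a(u, u) = ∫(u')² + (-2/9)·∫u².
Here c = -2/9 < 0 with |c| < (π/L)² = π^2/25, so coercivity still holds. The condition a(u,u) ≥ α||u||_{H^1}² reads (1−α)∫(u')² ≥ (α−c)∫u². Any admissible α is ≤ 1 (rapidly oscillating u have ∫u²/∫(u')² → 0), and α = 1 would force 0 ≥ (1−c)∫u², impossible since c < 1; so 1−α > 0. By the sharp Poincaré inequality on H^1_0 of an interval of length L, ∫(u')² ≥ (π/L)²∫u² with equality for the first sine mode sin(π(x−x₀)/L) (x₀ the left endpoint), so the inequality holds for all u iff (1−α)(π/L)² ≥ α − c, i.e. α ≤ ((π/L)² + c)/((π/L)² + 1) = (1 + c(L/π)²)/(1 + (L/π)²). (Direct route, valid since c ≤ 0: Poincaré gives c∫u² ≥ c(L/π)²∫(u')², so a(u,u) ≥ (1 + c(L/π)²)∫(u')², while ||u||_{H^1}² ≤ (1 + (L/π)²)∫(u')²; dividing yields the same α.) With (π/L)² = π^2/25 and c = -2/9, the largest admissible constant is α = ((π/L)² + c)/((π/L)² + 1).
Simplifying, α = (-50/9 + π^2)/(π^2 + 25).


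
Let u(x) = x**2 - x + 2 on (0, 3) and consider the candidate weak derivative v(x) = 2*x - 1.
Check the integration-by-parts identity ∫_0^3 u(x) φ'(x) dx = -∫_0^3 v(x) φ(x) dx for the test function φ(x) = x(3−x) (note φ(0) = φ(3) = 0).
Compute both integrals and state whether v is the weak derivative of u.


LHS = -9, RHS = -9. Yes, v = u' weakly.

u(x) = x**2 - x + 2, classical derivative u'(x) = 2*x - 1.
φ(x) = x(3−x), so φ'(x) = 3 - 2*x.
Note φ(0) = φ(3) = 0, so the boundary term u·φ vanishes.
LHS = ∫_0^3 u(x) φ'(x) dx = ∫_0^3 (-2*x^3 + 5*x^2 - 7*x + 6) dx. Term by term:
  ∫_0^3 -2*x^3 dx = -81/2;  ∫_0^3 5*x^2 dx = 45;  ∫_0^3 -7*x dx = -63/2;
  ∫_0^3 6 dx = 18.
Sum: -81/2 + 45 − 63/2 + 18 = -9.
So LHS = -9.
∫_0^3 v(x) φ(x) dx = ∫_0^3 (-2*x^3 + 7*x^2 - 3*x) dx. Term by term:
  ∫_0^3 -2*x^3 dx = -81/2;  ∫_0^3 7*x^2 dx = 63;  ∫_0^3 -3*x dx = -27/2.
Sum: -81/2 + 63 − 27/2 = 9.
So RHS = -∫_0^3 v(x) φ(x) dx = -9.
LHS = RHS, so the identity holds for this test φ.
Moreover u is smooth here and v(x) = u'(x) = 2*x - 1 pointwise, so the identity holds for every test function. Hence v is the weak derivative of u.


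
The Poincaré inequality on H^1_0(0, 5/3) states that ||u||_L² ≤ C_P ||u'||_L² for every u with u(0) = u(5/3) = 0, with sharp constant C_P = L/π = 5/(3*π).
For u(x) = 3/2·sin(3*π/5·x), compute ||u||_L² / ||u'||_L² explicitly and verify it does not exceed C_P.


||u||_L² / ||u'||_L² = 5/(3*π) = C_P.

u(x) = 3/2·sin(3*π/5·x), so u'(x) = 9*π*cos(3*π*x/5)/10.
Writing u(x) = A·sin(kπx/L) with A = 3/2 and k = 1, use ∫_0^L sin²(kπx/L) dx = L/2 and ∫_0^L cos²(kπx/L) dx = L/2.
u² = 9/4·sin²(3*π/5·x) and (u')² = 81*π^2/100·cos²(3*π/5·x), and each of sin², cos² integrates to L/2 = 5/6 over (0, 5/3).
∫_0^5/3 u² dx = 15/8, so ||u||_L² = sqrt(30)/4.
∫_0^5/3 (u')² dx = 27*π^2/40, so ||u'||_L² = 3*sqrt(30)*π/20.
Ratio ||u||_L² / ||u'||_L² = 5/(3*π).
Sharp Poincaré constant on H^1_0(0, 5/3) is C_P = L/π = 5/(3*π), achieved by sin(3*π/5·x).
This is the k = 1 eigenfunction (up to amplitude), so the ratio equals the sharp Poincaré constant exactly.


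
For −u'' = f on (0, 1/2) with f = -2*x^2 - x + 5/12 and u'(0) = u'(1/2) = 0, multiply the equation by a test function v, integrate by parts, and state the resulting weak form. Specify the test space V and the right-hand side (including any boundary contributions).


V = H^1(0, 1/2) (no boundary constraint on v; u is determined up to an additive constant); weak form: ∫_0^1/2 u'v' dx = ∫_0^1/2 (-2*x^2 - x + 5/12) v dx for all v ∈ V.

Multiply both sides by a test function v and integrate from 0 to 1/2:
  ∫_0^1/2 −u''(x) v(x) dx = ∫_0^1/2 f(x) v(x) dx.
Integrate the LHS by parts once:
  ∫_0^1/2 −u'' v dx = −[u'(x) v(x)]_0^1/2 + ∫_0^1/2 u'(x) v'(x) dx.
Thus ∫_0^1/2 u'(x) v'(x) dx = ∫_0^1/2 f(x) v(x) dx + [u'(x) v(x)]_0^1/2.
Choose V so that boundary terms are either known or forced to vanish.
u has homogeneous Neumann: u'(0) = u'(1/2) = 0. So [u' v]_0^1/2 = 0·v(1/2) − 0·v(0) = 0 for any v; take V = H^1(0, 1/2).
Weak formulation: find u (satisfying any essential BC) such that ∫_0^1/2 u'(x) v'(x) dx = ∫_0^1/2 f v dx for all v ∈ V (homogeneous Neumann, so boundary terms vanish).
Substituting f(x) = -2*x^2 - x + 5/12, the right-hand side is ∫_0^1/2 (-2*x^2 - x + 5/12) v dx.
Compatibility check (pure Neumann): taking v ≡ 1 ∈ V gives 0 = ∫_0^1/2 f dx + (0) − (0), i.e. ∫_0^1/2 f dx must equal u'(0) − u'(1/2) = 0. Indeed ∫_0^1/2 (-2*x^2 - x + 5/12) dx = 0, so the data are compatible. The solution is then unique only up to an additive constant (fix it e.g. by requiring ∫_0^1/2 u dx = 0).


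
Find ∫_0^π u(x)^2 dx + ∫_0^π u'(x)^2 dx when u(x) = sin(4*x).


||u||_{H^1(0,π)}^2 = 17*π/2

u'(x) = 4*cos(4*x).
Expand u² and (u')² and integrate term by term on (0, π), using: for integers n ≥ 1, ∫_0^π sin²(nx) dx = ∫_0^π cos²(nx) dx = π/2; for n ≠ n', ∫_0^π sin(nx)sin(n'x) dx = ∫_0^π cos(nx)cos(n'x) dx = 0; and by product-to-sum, ∫_0^π sin(nx)cos(n'x) dx = ½∫_0^π [sin((n+n')x) + sin((n−n')x)] dx, which is 0 when n+n' is even and 2n/(n²−n'²) when n+n' is odd (it need not vanish on (0, π)).
  u² squared terms: (1)²·∫sin(4x)² dx = 1·π/2 = π/2.
  So ∫_0^π u² dx = π/2.
  (u')² squared terms: (4)²·∫cos(4x)² dx = 16·π/2 = 8*π.
  So ∫_0^π (u')² dx = 8*π.
||u||_{H^1}^2 = (π/2) + (8*π) = 17*π/2.


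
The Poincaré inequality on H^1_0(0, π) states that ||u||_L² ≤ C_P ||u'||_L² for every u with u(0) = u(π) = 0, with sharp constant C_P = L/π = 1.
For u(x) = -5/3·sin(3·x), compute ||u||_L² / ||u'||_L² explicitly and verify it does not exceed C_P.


||u||_L² / ||u'||_L² = 1/3 < C_P = 1.

u(x) = -5/3·sin(3·x), so u'(x) = -5*cos(3*x).
Writing u(x) = A·sin(kπx/L) with A = -5/3 and k = 3, use ∫_0^L sin²(kπx/L) dx = L/2 and ∫_0^L cos²(kπx/L) dx = L/2.
u² = 25/9·sin²(3·x) and (u')² = 25·cos²(3·x), and each of sin², cos² integrates to L/2 = π/2 over (0, π).
∫_0^π u² dx = 25*π/18, so ||u||_L² = 5*sqrt(2)*sqrt(π)/6.
∫_0^π (u')² dx = 25*π/2, so ||u'||_L² = 5*sqrt(2)*sqrt(π)/2.
Ratio ||u||_L² / ||u'||_L² = 1/3.
Sharp Poincaré constant on H^1_0(0, π) is C_P = L/π = 1, achieved by sin(x).
This is the k = 3 harmonic; the ratio L/(kπ) is strictly less than C_P = L/π, consistent with the sharp inequality ||u||_L² ≤ C_P ||u'||_L².


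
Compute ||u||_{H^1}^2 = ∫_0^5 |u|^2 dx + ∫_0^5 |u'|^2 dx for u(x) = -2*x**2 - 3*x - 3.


||u||_{H^1}^2 = 19595/3

The H^1 norm (squared) on an interval (0, L) is
  ||u||_{H^1}^2 = ∫_0^L u(x)^2 dx + ∫_0^L u'(x)^2 dx.
Compute u'(x) = -4*x - 3.
Then u(x)^2 = 4*x**4 + 12*x**3 + 21*x**2 + 18*x + 9 and u'(x)^2 = 16*x**2 + 24*x + 9.
Integrate each monomial from 0 to 5 using ∫_0^5 c·x^n dx = c·5^(n+1)/(n+1):
  ∫_0^5 u(x)^2 dx = ∫_0^5 (4*x^4 + 12*x^3 + 21*x^2 + 18*x + 9) dx. Term by term:
    ∫_0^5 4*x^4 dx = 2500;  ∫_0^5 12*x^3 dx = 1875;  ∫_0^5 21*x^2 dx = 875;
    ∫_0^5 18*x dx = 225;  ∫_0^5 9 dx = 45.
  Sum: 2500 + 1875 + 875 + 225 + 45 = 5520.
  ∫_0^5 u'(x)^2 dx = ∫_0^5 (16*x^2 + 24*x + 9) dx. Term by term:
    ∫_0^5 16*x^2 dx = 2000/3;  ∫_0^5 24*x dx = 300;  ∫_0^5 9 dx = 45.
  Sum: 2000/3 + 300 + 45 = 3035/3.
Adding: ||u||_{H^1}^2 = 5520 + 3035/3 = 19595/3.


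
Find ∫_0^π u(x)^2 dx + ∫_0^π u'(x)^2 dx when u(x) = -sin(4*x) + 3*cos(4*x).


||u||_{H^1(0,π)}^2 = 85*π

u'(x) = -12*sin(4*x) - 4*cos(4*x).
Expand u² and (u')² and integrate term by term on (0, π), using: for integers n ≥ 1, ∫_0^π sin²(nx) dx = ∫_0^π cos²(nx) dx = π/2; for n ≠ n', ∫_0^π sin(nx)sin(n'x) dx = ∫_0^π cos(nx)cos(n'x) dx = 0; and by product-to-sum, ∫_0^π sin(nx)cos(n'x) dx = ½∫_0^π [sin((n+n')x) + sin((n−n')x)] dx, which is 0 when n+n' is even and 2n/(n²−n'²) when n+n' is odd (it need not vanish on (0, π)).
  u² squared terms: (-1)²·∫sin(4x)² dx = 1·π/2 = π/2;  (3)²·∫cos(4x)² dx = 9·π/2 = 9*π/2.
  u² cross terms: 2·(-1)·(3)·∫sin(4x)·cos(4x) dx = -6·(0) = 0.
  So ∫_0^π u² dx = π/2 + 9*π/2 + 0 = 5*π.
  (u')² squared terms: (-12)²·∫sin(4x)² dx = 144·π/2 = 72*π;  (-4)²·∫cos(4x)² dx = 16·π/2 = 8*π.
  (u')² cross terms: 2·(-12)·(-4)·∫sin(4x)·cos(4x) dx = 96·(0) = 0.
  So ∫_0^π (u')² dx = 72*π + 8*π + 0 = 80*π.
||u||_{H^1}^2 = (5*π) + (80*π) = 85*π.


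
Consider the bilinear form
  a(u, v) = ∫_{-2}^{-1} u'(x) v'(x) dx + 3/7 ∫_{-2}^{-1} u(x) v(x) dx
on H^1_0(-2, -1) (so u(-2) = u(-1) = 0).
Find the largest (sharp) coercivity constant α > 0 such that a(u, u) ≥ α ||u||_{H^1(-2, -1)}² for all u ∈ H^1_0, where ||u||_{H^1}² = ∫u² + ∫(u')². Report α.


α = (3/7 + π^2)/(1 + π^2)

Coercivity of a(·,·) on H^1_0(-2, -1) means a(u, u) ≥ α ||u||_{H^1}² for every u ∈ H^1_0.
The interval has length L = 1, and Poincaré/coercivity depend only on L. Here a(u, u) = ∫(u')² + (3/7)·∫u².
Here 0 < c = 3/7 < 1. The condition a(u,u) ≥ α||u||_{H^1}² reads (1−α)∫(u')² ≥ (α−c)∫u². Any admissible α is ≤ 1 (rapidly oscillating u have ∫u²/∫(u')² → 0), and α = 1 would force 0 ≥ (1−c)∫u², impossible since c < 1; so 1−α > 0. By the sharp Poincaré inequality on H^1_0 of an interval of length L, ∫(u')² ≥ (π/L)²∫u² with equality for the first sine mode sin(π(x−x₀)/L) (x₀ the left endpoint), so the inequality holds for all u iff (1−α)(π/L)² ≥ α − c, i.e. α ≤ ((π/L)² + c)/((π/L)² + 1) = (1 + c(L/π)²)/(1 + (L/π)²). With (π/L)² = π^2 and c = 3/7, the largest admissible constant is α = ((π/L)² + c)/((π/L)² + 1).
Simplifying, α = (3/7 + π^2)/(1 + π^2).


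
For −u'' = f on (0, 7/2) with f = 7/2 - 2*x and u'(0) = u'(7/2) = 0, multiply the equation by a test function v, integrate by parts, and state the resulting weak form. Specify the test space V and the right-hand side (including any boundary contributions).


V = H^1(0, 7/2) (no boundary constraint on v; u is determined up to an additive constant); weak form: ∫_0^7/2 u'v' dx = ∫_0^7/2 (7/2 - 2*x) v dx for all v ∈ V.

Multiply both sides by a test function v and integrate from 0 to 7/2:
  ∫_0^7/2 −u''(x) v(x) dx = ∫_0^7/2 f(x) v(x) dx.
Integrate the LHS by parts once:
  ∫_0^7/2 −u'' v dx = −[u'(x) v(x)]_0^7/2 + ∫_0^7/2 u'(x) v'(x) dx.
Thus ∫_0^7/2 u'(x) v'(x) dx = ∫_0^7/2 f(x) v(x) dx + [u'(x) v(x)]_0^7/2.
Choose V so that boundary terms are either known or forced to vanish.
u has homogeneous Neumann: u'(0) = u'(7/2) = 0. So [u' v]_0^7/2 = 0·v(7/2) − 0·v(0) = 0 for any v; take V = H^1(0, 7/2).
Weak formulation: find u (satisfying any essential BC) such that ∫_0^7/2 u'(x) v'(x) dx = ∫_0^7/2 f v dx for all v ∈ V (homogeneous Neumann, so boundary terms vanish).
Substituting f(x) = 7/2 - 2*x, the right-hand side is ∫_0^7/2 (7/2 - 2*x) v dx.
Compatibility check (pure Neumann): taking v ≡ 1 ∈ V gives 0 = ∫_0^7/2 f dx + (0) − (0), i.e. ∫_0^7/2 f dx must equal u'(0) − u'(7/2) = 0. Indeed ∫_0^7/2 (7/2 - 2*x) dx = 0, so the data are compatible. The solution is then unique only up to an additive constant (fix it e.g. by requiring ∫_0^7/2 u dx = 0).


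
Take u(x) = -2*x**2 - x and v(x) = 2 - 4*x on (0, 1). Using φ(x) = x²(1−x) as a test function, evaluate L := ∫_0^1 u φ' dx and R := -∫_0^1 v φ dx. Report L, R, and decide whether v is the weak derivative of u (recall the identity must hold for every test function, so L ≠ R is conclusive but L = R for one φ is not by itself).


LHS = 17/60, RHS = 1/30. No, v is not the weak derivative of u.

u(x) = -2*x**2 - x, classical derivative u'(x) = -4*x - 1.
φ(x) = x²(1−x), so φ'(x) = x*(2 - 3*x).
Note φ(0) = φ(1) = 0, so the boundary term u·φ vanishes.
LHS = ∫_0^1 u(x) φ'(x) dx = ∫_0^1 (6*x^4 - x^3 - 2*x^2) dx. Term by term:
  ∫_0^1 6*x^4 dx = 6/5;  ∫_0^1 -x^3 dx = -1/4;  ∫_0^1 -2*x^2 dx = -2/3.
Sum: 6/5 − 1/4 − 2/3 = 17/60.
So LHS = 17/60.
∫_0^1 v(x) φ(x) dx = ∫_0^1 (4*x^4 - 6*x^3 + 2*x^2) dx. Term by term:
  ∫_0^1 4*x^4 dx = 4/5;  ∫_0^1 -6*x^3 dx = -3/2;  ∫_0^1 2*x^2 dx = 2/3.
Sum: 4/5 − 3/2 + 2/3 = -1/30.
So RHS = -∫_0^1 v(x) φ(x) dx = 1/30.
LHS − RHS = 1/4 ≠ 0, so the identity fails.
(For a valid weak derivative the identity must hold for EVERY test function, in particular this one. The failure shows v is NOT the weak derivative of u.)
Correct weak derivative would be u'(x) = -4*x - 1.


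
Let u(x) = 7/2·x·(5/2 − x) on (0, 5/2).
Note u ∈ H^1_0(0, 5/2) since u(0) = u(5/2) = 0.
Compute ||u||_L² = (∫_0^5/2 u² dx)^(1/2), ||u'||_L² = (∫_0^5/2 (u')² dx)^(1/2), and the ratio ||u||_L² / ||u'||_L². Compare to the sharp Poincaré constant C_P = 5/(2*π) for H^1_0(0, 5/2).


||u||_L² / ||u'||_L² = sqrt(10)/4 < C_P = 5/(2*π).

u(x) = 7/2·x·(5/2 − x), so u'(x) = 35/4 - 7*x.
u(x) = 7/2·x·(5/2 − x) vanishes at x = 0 and x = 5/2, so u ∈ H^1_0(0, 5/2). Differentiate via the product rule and integrate the resulting polynomials term by term.
  ∫_0^5/2 u² dx = ∫_0^5/2 (49*x^4/4 - 245*x^3/4 + 1225*x^2/16) dx. Term by term:
    ∫_0^5/2 49*x^4/4 dx = 30625/128;  ∫_0^5/2 -245*x^3/4 dx = -153125/256;  ∫_0^5/2 1225*x^2/16 dx = 153125/384.
  Sum: 30625/128 − 153125/256 + 153125/384 = 30625/768.
  ∫_0^5/2 (u')² dx = ∫_0^5/2 (49*x^2 - 245*x/2 + 1225/16) dx. Term by term:
    ∫_0^5/2 49*x^2 dx = 6125/24;  ∫_0^5/2 -245*x/2 dx = -6125/16;  ∫_0^5/2 1225/16 dx = 6125/32.
  Sum: 6125/24 − 6125/16 + 6125/32 = 6125/96.
∫_0^5/2 u² dx = 30625/768, so ||u||_L² = 175*sqrt(3)/48.
∫_0^5/2 (u')² dx = 6125/96, so ||u'||_L² = 35*sqrt(30)/24.
Ratio ||u||_L² / ||u'||_L² = sqrt(10)/4.
Sharp Poincaré constant on H^1_0(0, 5/2) is C_P = L/π = 5/(2*π), achieved by sin(2*π/5·x).
A polynomial bump cannot attain the sharp Poincaré constant (only the first sine eigenfunction does), so the ratio is strictly less than C_P, consistent with ||u||_L² ≤ C_P ||u'||_L².


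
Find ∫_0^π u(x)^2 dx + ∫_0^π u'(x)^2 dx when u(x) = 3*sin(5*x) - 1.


||u||_{H^1(0,π)}^2 = -12/5 + 118*π

u'(x) = 15*cos(5*x).
Expand u² and (u')² and integrate term by term on (0, π), using: for integers n ≥ 1, ∫_0^π sin²(nx) dx = ∫_0^π cos²(nx) dx = π/2; for n ≠ n', ∫_0^π sin(nx)sin(n'x) dx = ∫_0^π cos(nx)cos(n'x) dx = 0; and by product-to-sum, ∫_0^π sin(nx)cos(n'x) dx = ½∫_0^π [sin((n+n')x) + sin((n−n')x)] dx, which is 0 when n+n' is even and 2n/(n²−n'²) when n+n' is odd (it need not vanish on (0, π)). For the constant mode: ∫_0^π 1 dx = π, ∫_0^π cos(nx) dx = 0, ∫_0^π sin(nx) dx = (1−(−1)^n)/n.
  u² squared terms: (-1)²·∫1 dx = 1·π = π;  (3)²·∫sin(5x)² dx = 9·π/2 = 9*π/2.
  u² cross terms: 2·(-1)·(3)·∫1·sin(5x) dx = -6·(2/5) = -12/5.
  So ∫_0^π u² dx = π + 9*π/2 − 12/5 = -12/5 + 11*π/2.
  (u')² squared terms: (15)²·∫cos(5x)² dx = 225·π/2 = 225*π/2.
  So ∫_0^π (u')² dx = 225*π/2.
||u||_{H^1}^2 = (-12/5 + 11*π/2) + (225*π/2) = -12/5 + 118*π.


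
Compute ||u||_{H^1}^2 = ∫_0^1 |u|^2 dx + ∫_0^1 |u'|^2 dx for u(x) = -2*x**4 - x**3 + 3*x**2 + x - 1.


||u||_{H^1}^2 = 2509/630

The H^1 norm (squared) on an interval (0, L) is
  ||u||_{H^1}^2 = ∫_0^L u(x)^2 dx + ∫_0^L u'(x)^2 dx.
Compute u'(x) = -8*x**3 - 3*x**2 + 6*x + 1.
Then u(x)^2 = 4*x**8 + 4*x**7 - 11*x**6 - 10*x**5 + 11*x**4 + 8*x**3 - 5*x**2 - 2*x + 1 and u'(x)^2 = 64*x**6 + 48*x**5 - 87*x**4 - 52*x**3 + 30*x**2 + 12*x + 1.
Integrate each monomial from 0 to 1 using ∫_0^1 c·x^n dx = c·1^(n+1)/(n+1):
  ∫_0^1 u(x)^2 dx = ∫_0^1 (4*x^8 + 4*x^7 - 11*x^6 - 10*x^5 + 11*x^4 + 8*x^3 - 5*x^2 - 2*x + 1) dx. Term by term:
    ∫_0^1 4*x^8 dx = 4/9;  ∫_0^1 4*x^7 dx = 1/2;  ∫_0^1 -11*x^6 dx = -11/7;
    ∫_0^1 -10*x^5 dx = -5/3;  ∫_0^1 11*x^4 dx = 11/5;  ∫_0^1 8*x^3 dx = 2;
    ∫_0^1 -5*x^2 dx = -5/3;  ∫_0^1 -2*x dx = -1;  ∫_0^1 1 dx = 1.
  Sum: 4/9 + 1/2 − 11/7 − 5/3 + 11/5 + 2 − 5/3 − 1 + 1 = 151/630.
  ∫_0^1 u'(x)^2 dx = ∫_0^1 (64*x^6 + 48*x^5 - 87*x^4 - 52*x^3 + 30*x^2 + 12*x + 1) dx. Term by term:
    ∫_0^1 64*x^6 dx = 64/7;  ∫_0^1 48*x^5 dx = 8;  ∫_0^1 -87*x^4 dx = -87/5;
    ∫_0^1 -52*x^3 dx = -13;  ∫_0^1 30*x^2 dx = 10;  ∫_0^1 12*x dx = 6;
    ∫_0^1 1 dx = 1.
  Sum: 64/7 + 8 − 87/5 − 13 + 10 + 6 + 1 = 131/35.
Adding: ||u||_{H^1}^2 = 151/630 + 131/35 = 2509/630.


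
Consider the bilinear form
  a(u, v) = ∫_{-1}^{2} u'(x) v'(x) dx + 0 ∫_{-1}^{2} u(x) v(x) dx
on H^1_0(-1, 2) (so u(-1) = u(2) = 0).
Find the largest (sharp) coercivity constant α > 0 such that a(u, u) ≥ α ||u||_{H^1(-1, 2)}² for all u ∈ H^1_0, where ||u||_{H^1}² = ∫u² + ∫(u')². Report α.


α = π^2/(9 + π^2)

Coercivity of a(·,·) on H^1_0(-1, 2) means a(u, u) ≥ α ||u||_{H^1}² for every u ∈ H^1_0.
The interval has length L = 3, and Poincaré/coercivity depend only on L. Here a(u, u) = ∫(u')² + (0)·∫u².
Here c = 0, so a(u,u) = ∫(u')² alone. The condition a(u,u) ≥ α||u||_{H^1}² reads (1−α)∫(u')² ≥ (α−c)∫u². Any admissible α is ≤ 1 (rapidly oscillating u have ∫u²/∫(u')² → 0), and α = 1 would force 0 ≥ (1−c)∫u², impossible since c < 1; so 1−α > 0. By the sharp Poincaré inequality on H^1_0 of an interval of length L, ∫(u')² ≥ (π/L)²∫u² with equality for the first sine mode sin(π(x−x₀)/L) (x₀ the left endpoint), so the inequality holds for all u iff (1−α)(π/L)² ≥ α − c, i.e. α ≤ ((π/L)² + c)/((π/L)² + 1) = (1 + c(L/π)²)/(1 + (L/π)²). (Direct route, valid since c ≤ 0: Poincaré gives c∫u² ≥ c(L/π)²∫(u')², so a(u,u) ≥ (1 + c(L/π)²)∫(u')², while ||u||_{H^1}² ≤ (1 + (L/π)²)∫(u')²; dividing yields the same α.) With (π/L)² = π^2/9 and c = 0, the largest admissible constant is α = ((π/L)² + c)/((π/L)² + 1).
Simplifying, α = π^2/(9 + π^2).


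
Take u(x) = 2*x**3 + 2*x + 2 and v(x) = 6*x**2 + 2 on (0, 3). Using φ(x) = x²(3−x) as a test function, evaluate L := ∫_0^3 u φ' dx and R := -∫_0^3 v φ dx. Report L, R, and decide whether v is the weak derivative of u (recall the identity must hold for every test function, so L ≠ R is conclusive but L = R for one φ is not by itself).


LHS = -1593/10, RHS = -1593/10. Yes, v = u' weakly.

u(x) = 2*x**3 + 2*x + 2, classical derivative u'(x) = 6*x**2 + 2.
φ(x) = x²(3−x), so φ'(x) = 3*x*(2 - x).
Note φ(0) = φ(3) = 0, so the boundary term u·φ vanishes.
LHS = ∫_0^3 u(x) φ'(x) dx = ∫_0^3 (-6*x^5 + 12*x^4 - 6*x^3 + 6*x^2 + 12*x) dx. Term by term:
  ∫_0^3 -6*x^5 dx = -729;  ∫_0^3 12*x^4 dx = 2916/5;  ∫_0^3 -6*x^3 dx = -243/2;
  ∫_0^3 6*x^2 dx = 54;  ∫_0^3 12*x dx = 54.
Sum: -729 + 2916/5 − 243/2 + 54 + 54 = -1593/10.
So LHS = -1593/10.
∫_0^3 v(x) φ(x) dx = ∫_0^3 (-6*x^5 + 18*x^4 - 2*x^3 + 6*x^2) dx. Term by term:
  ∫_0^3 -6*x^5 dx = -729;  ∫_0^3 18*x^4 dx = 4374/5;  ∫_0^3 -2*x^3 dx = -81/2;
  ∫_0^3 6*x^2 dx = 54.
Sum: -729 + 4374/5 − 81/2 + 54 = 1593/10.
So RHS = -∫_0^3 v(x) φ(x) dx = -1593/10.
LHS = RHS, so the identity holds for this test φ.
Moreover u is smooth here and v(x) = u'(x) = 6*x**2 + 2 pointwise, so the identity holds for every test function. Hence v is the weak derivative of u.


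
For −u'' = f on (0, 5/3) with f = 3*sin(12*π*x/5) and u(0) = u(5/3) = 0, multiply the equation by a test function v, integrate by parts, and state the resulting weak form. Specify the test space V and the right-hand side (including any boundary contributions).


V = H^1_0(0, 5/3) (so v(0) = v(5/3) = 0); weak form: ∫_0^5/3 u'v' dx = ∫_0^5/3 (3*sin(12*π*x/5)) v dx for all v ∈ V.

Multiply both sides by a test function v and integrate from 0 to 5/3:
  ∫_0^5/3 −u''(x) v(x) dx = ∫_0^5/3 f(x) v(x) dx.
Integrate the LHS by parts once:
  ∫_0^5/3 −u'' v dx = −[u'(x) v(x)]_0^5/3 + ∫_0^5/3 u'(x) v'(x) dx.
Thus ∫_0^5/3 u'(x) v'(x) dx = ∫_0^5/3 f(x) v(x) dx + [u'(x) v(x)]_0^5/3.
Choose V so that boundary terms are either known or forced to vanish.
u is Dirichlet: u(0) = u(5/3) = 0. Let V = H^1_0(0, 5/3); then v(0) = v(5/3) = 0, and [u' v]_0^5/3 = 0.
Weak formulation: find u (satisfying any essential BC) such that ∫_0^5/3 u'(x) v'(x) dx = ∫_0^5/3 f v dx for all v ∈ V.
Substituting f(x) = 3*sin(12*π*x/5), the right-hand side is ∫_0^5/3 (3*sin(12*π*x/5)) v dx.


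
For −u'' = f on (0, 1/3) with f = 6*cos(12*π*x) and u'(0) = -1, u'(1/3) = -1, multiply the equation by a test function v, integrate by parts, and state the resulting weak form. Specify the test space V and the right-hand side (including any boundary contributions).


V = H^1(0, 1/3) (v unrestricted at boundary; u is determined up to an additive constant); weak form: ∫_0^1/3 u'v' dx = ∫_0^1/3 (6*cos(12*π*x)) v dx − v(1/3) + v(0) for all v ∈ V.

Multiply both sides by a test function v and integrate from 0 to 1/3:
  ∫_0^1/3 −u''(x) v(x) dx = ∫_0^1/3 f(x) v(x) dx.
Integrate the LHS by parts once:
  ∫_0^1/3 −u'' v dx = −[u'(x) v(x)]_0^1/3 + ∫_0^1/3 u'(x) v'(x) dx.
Thus ∫_0^1/3 u'(x) v'(x) dx = ∫_0^1/3 f(x) v(x) dx + [u'(x) v(x)]_0^1/3.
Choose V so that boundary terms are either known or forced to vanish.
u has inhomogeneous Neumann u'(0) = -1, u'(1/3) = -1. [u' v]_0^1/3 = (-1)·v(1/3) − (-1)·v(0) = − v(1/3) + v(0). Take V = H^1(0, 1/3); boundary term becomes part of RHS.
Weak formulation: find u (satisfying any essential BC) such that ∫_0^1/3 u'(x) v'(x) dx = ∫_0^1/3 f v dx − v(1/3) + v(0) for all v ∈ V (Neumann data are natural BCs: they enter the RHS as boundary terms).
Substituting f(x) = 6*cos(12*π*x), the right-hand side is ∫_0^1/3 (6*cos(12*π*x)) v dx − v(1/3) + v(0).
Compatibility check (pure Neumann): taking v ≡ 1 ∈ V gives 0 = ∫_0^1/3 f dx + (-1) − (-1), i.e. ∫_0^1/3 f dx must equal u'(0) − u'(1/3) = 0. Indeed ∫_0^1/3 (6*cos(12*π*x)) dx = 0, so the data are compatible. The solution is then unique only up to an additive constant (fix it e.g. by requiring ∫_0^1/3 u dx = 0).


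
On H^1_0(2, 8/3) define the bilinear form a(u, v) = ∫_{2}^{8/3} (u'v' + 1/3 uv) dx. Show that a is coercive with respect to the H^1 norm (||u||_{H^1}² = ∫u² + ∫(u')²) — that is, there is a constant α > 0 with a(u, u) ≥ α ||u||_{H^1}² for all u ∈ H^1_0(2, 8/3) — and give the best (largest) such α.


α = (4 + 27*π^2)/(3*(4 + 9*π^2))

Coercivity of a(·,·) on H^1_0(2, 8/3) means a(u, u) ≥ α ||u||_{H^1}² for every u ∈ H^1_0.
The interval has length L = 2/3, and Poincaré/coercivity depend only on L. Here a(u, u) = ∫(u')² + (1/3)·∫u².
Here 0 < c = 1/3 < 1. The condition a(u,u) ≥ α||u||_{H^1}² reads (1−α)∫(u')² ≥ (α−c)∫u². Any admissible α is ≤ 1 (rapidly oscillating u have ∫u²/∫(u')² → 0), and α = 1 would force 0 ≥ (1−c)∫u², impossible since c < 1; so 1−α > 0. By the sharp Poincaré inequality on H^1_0 of an interval of length L, ∫(u')² ≥ (π/L)²∫u² with equality for the first sine mode sin(π(x−x₀)/L) (x₀ the left endpoint), so the inequality holds for all u iff (1−α)(π/L)² ≥ α − c, i.e. α ≤ ((π/L)² + c)/((π/L)² + 1) = (1 + c(L/π)²)/(1 + (L/π)²). With (π/L)² = 9*π^2/4 and c = 1/3, the largest admissible constant is α = ((π/L)² + c)/((π/L)² + 1).
Simplifying, α = (4 + 27*π^2)/(3*(4 + 9*π^2)).


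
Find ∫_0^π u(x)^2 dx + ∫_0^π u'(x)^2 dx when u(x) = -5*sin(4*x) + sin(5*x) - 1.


||u||_{H^1(0,π)}^2 = -4/5 + 453*π/2

u'(x) = -20*cos(4*x) + 5*cos(5*x).
Expand u² and (u')² and integrate term by term on (0, π), using: for integers n ≥ 1, ∫_0^π sin²(nx) dx = ∫_0^π cos²(nx) dx = π/2; for n ≠ n', ∫_0^π sin(nx)sin(n'x) dx = ∫_0^π cos(nx)cos(n'x) dx = 0; and by product-to-sum, ∫_0^π sin(nx)cos(n'x) dx = ½∫_0^π [sin((n+n')x) + sin((n−n')x)] dx, which is 0 when n+n' is even and 2n/(n²−n'²) when n+n' is odd (it need not vanish on (0, π)). For the constant mode: ∫_0^π 1 dx = π, ∫_0^π cos(nx) dx = 0, ∫_0^π sin(nx) dx = (1−(−1)^n)/n.
  u² squared terms: (-1)²·∫1 dx = 1·π = π;  (-5)²·∫sin(4x)² dx = 25·π/2 = 25*π/2;  (1)²·∫sin(5x)² dx = 1·π/2 = π/2.
  u² cross terms: 2·(-1)·(-5)·∫1·sin(4x) dx = 10·(0) = 0;  2·(-1)·(1)·∫1·sin(5x) dx = -2·(2/5) = -4/5;  2·(-5)·(1)·∫sin(4x)·sin(5x) dx = -10·(0) = 0.
  So ∫_0^π u² dx = π + 25*π/2 + π/2 + 0 − 4/5 + 0 = -4/5 + 14*π.
  (u')² squared terms: (-20)²·∫cos(4x)² dx = 400·π/2 = 200*π;  (5)²·∫cos(5x)² dx = 25·π/2 = 25*π/2.
  (u')² cross terms: 2·(-20)·(5)·∫cos(4x)·cos(5x) dx = -200·(0) = 0.
  So ∫_0^π (u')² dx = 200*π + 25*π/2 + 0 = 425*π/2.
||u||_{H^1}^2 = (-4/5 + 14*π) + (425*π/2) = -4/5 + 453*π/2.


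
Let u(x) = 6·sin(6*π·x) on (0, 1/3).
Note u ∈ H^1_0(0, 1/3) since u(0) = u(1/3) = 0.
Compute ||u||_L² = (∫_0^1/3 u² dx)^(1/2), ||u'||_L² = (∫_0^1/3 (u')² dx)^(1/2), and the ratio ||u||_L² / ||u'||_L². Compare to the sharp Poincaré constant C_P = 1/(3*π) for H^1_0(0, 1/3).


||u||_L² / ||u'||_L² = 1/(6*π) < C_P = 1/(3*π).

u(x) = 6·sin(6*π·x), so u'(x) = 36*π*cos(6*π*x).
Writing u(x) = A·sin(kπx/L) with A = 6 and k = 2, use ∫_0^L sin²(kπx/L) dx = L/2 and ∫_0^L cos²(kπx/L) dx = L/2.
u² = 36·sin²(6*π·x) and (u')² = 1296*π^2·cos²(6*π·x), and each of sin², cos² integrates to L/2 = 1/6 over (0, 1/3).
∫_0^1/3 u² dx = 6, so ||u||_L² = sqrt(6).
∫_0^1/3 (u')² dx = 216*π^2, so ||u'||_L² = 6*sqrt(6)*π.
Ratio ||u||_L² / ||u'||_L² = 1/(6*π).
Sharp Poincaré constant on H^1_0(0, 1/3) is C_P = L/π = 1/(3*π), achieved by sin(3*π·x).
This is the k = 2 harmonic; the ratio L/(kπ) is strictly less than C_P = L/π, consistent with the sharp inequality ||u||_L² ≤ C_P ||u'||_L².


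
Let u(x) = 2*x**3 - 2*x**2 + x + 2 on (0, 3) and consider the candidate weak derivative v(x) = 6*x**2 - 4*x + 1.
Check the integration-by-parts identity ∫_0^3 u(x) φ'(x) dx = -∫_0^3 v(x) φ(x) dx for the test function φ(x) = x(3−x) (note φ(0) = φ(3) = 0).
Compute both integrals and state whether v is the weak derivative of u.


LHS = -252/5, RHS = -252/5. Yes, v = u' weakly.

u(x) = 2*x**3 - 2*x**2 + x + 2, classical derivative u'(x) = 6*x**2 - 4*x + 1.
φ(x) = x(3−x), so φ'(x) = 3 - 2*x.
Note φ(0) = φ(3) = 0, so the boundary term u·φ vanishes.
LHS = ∫_0^3 u(x) φ'(x) dx = ∫_0^3 (-4*x^4 + 10*x^3 - 8*x^2 - x + 6) dx. Term by term:
  ∫_0^3 -4*x^4 dx = -972/5;  ∫_0^3 10*x^3 dx = 405/2;  ∫_0^3 -8*x^2 dx = -72;
  ∫_0^3 -x dx = -9/2;  ∫_0^3 6 dx = 18.
Sum: -972/5 + 405/2 − 72 − 9/2 + 18 = -252/5.
So LHS = -252/5.
∫_0^3 v(x) φ(x) dx = ∫_0^3 (-6*x^4 + 22*x^3 - 13*x^2 + 3*x) dx. Term by term:
  ∫_0^3 -6*x^4 dx = -1458/5;  ∫_0^3 22*x^3 dx = 891/2;  ∫_0^3 -13*x^2 dx = -117;
  ∫_0^3 3*x dx = 27/2.
Sum: -1458/5 + 891/2 − 117 + 27/2 = 252/5.
So RHS = -∫_0^3 v(x) φ(x) dx = -252/5.
LHS = RHS, so the identity holds for this test φ.
Moreover u is smooth here and v(x) = u'(x) = 6*x**2 - 4*x + 1 pointwise, so the identity holds for every test function. Hence v is the weak derivative of u.


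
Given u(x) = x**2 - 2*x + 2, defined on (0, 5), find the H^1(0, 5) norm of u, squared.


||u||_{H^1}^2 = 340

The H^1 norm (squared) on an interval (0, L) is
  ||u||_{H^1}^2 = ∫_0^L u(x)^2 dx + ∫_0^L u'(x)^2 dx.
Compute u'(x) = 2*x - 2.
Then u(x)^2 = x**4 - 4*x**3 + 8*x**2 - 8*x + 4 and u'(x)^2 = 4*x**2 - 8*x + 4.
Integrate each monomial from 0 to 5 using ∫_0^5 c·x^n dx = c·5^(n+1)/(n+1):
  ∫_0^5 u(x)^2 dx = ∫_0^5 (x^4 - 4*x^3 + 8*x^2 - 8*x + 4) dx. Term by term:
    ∫_0^5 x^4 dx = 625;  ∫_0^5 -4*x^3 dx = -625;  ∫_0^5 8*x^2 dx = 1000/3;
    ∫_0^5 -8*x dx = -100;  ∫_0^5 4 dx = 20.
  Sum: 625 − 625 + 1000/3 − 100 + 20 = 760/3.
  ∫_0^5 u'(x)^2 dx = ∫_0^5 (4*x^2 - 8*x + 4) dx. Term by term:
    ∫_0^5 4*x^2 dx = 500/3;  ∫_0^5 -8*x dx = -100;  ∫_0^5 4 dx = 20.
  Sum: 500/3 − 100 + 20 = 260/3.
Adding: ||u||_{H^1}^2 = 760/3 + 260/3 = 340.


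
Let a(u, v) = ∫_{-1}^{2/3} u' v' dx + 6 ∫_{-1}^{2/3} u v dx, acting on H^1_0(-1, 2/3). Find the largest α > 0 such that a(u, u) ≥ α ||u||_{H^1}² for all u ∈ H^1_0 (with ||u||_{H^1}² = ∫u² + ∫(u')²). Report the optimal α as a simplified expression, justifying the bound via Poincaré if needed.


α = 1

Coercivity of a(·,·) on H^1_0(-1, 2/3) means a(u, u) ≥ α ||u||_{H^1}² for every u ∈ H^1_0.
The interval has length L = 5/3, and Poincaré/coercivity depend only on L. Here a(u, u) = ∫(u')² + (6)·∫u².
Here c = 6 ≥ 1, so a(u,u) = ∫(u')² + c∫u² ≥ ∫(u')² + ∫u² = ||u||_{H^1}², i.e. α = 1 works. No larger α is possible: a(u,u) ≥ α||u||_{H^1}² means (1−α)∫(u')² ≥ (α−c)∫u², and for the modes u_n = sin(nπ(x−x₀)/L) (x₀ the left endpoint) one has ∫u_n²/∫(u_n')² = (L/(nπ))² → 0, so a(u_n,u_n)/||u_n||_{H^1}² → 1. Hence the optimal constant is α = 1.
Therefore α = 1.


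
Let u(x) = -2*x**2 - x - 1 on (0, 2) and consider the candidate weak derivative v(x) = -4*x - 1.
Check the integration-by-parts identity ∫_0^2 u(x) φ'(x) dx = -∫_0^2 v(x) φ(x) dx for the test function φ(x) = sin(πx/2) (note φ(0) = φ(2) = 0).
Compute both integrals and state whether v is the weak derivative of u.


LHS = 20/π, RHS = 20/π. Yes, v = u' weakly.

u(x) = -2*x**2 - x - 1, classical derivative u'(x) = -4*x - 1.
φ(x) = sin(πx/2), so φ'(x) = π*cos(π*x/2)/2.
Note φ(0) = φ(2) = 0, so the boundary term u·φ vanishes.
LHS = ∫_0^2 u(x) φ'(x) dx = ∫_0^2 (-π*x^2*cos(π*x/2) - π*x*cos(π*x/2)/2 - π*cos(π*x/2)/2) dx. Term by term:
  ∫_0^2 -π*cos(π*x/2)/2 dx = 0;  ∫_0^2 -π*x^2*cos(π*x/2) dx = 16/π;  ∫_0^2 -π*x*cos(π*x/2)/2 dx = 4/π.
Sum: 0 + 16/π + 4/π = 20/π.
So LHS = 20/π.
∫_0^2 v(x) φ(x) dx = ∫_0^2 (-4*x*sin(π*x/2) - sin(π*x/2)) dx. Term by term:
  ∫_0^2 -sin(π*x/2) dx = -4/π;  ∫_0^2 -4*x*sin(π*x/2) dx = -16/π.
Sum: -4/π − 16/π = -20/π.
So RHS = -∫_0^2 v(x) φ(x) dx = 20/π.
LHS = RHS, so the identity holds for this test φ.
Moreover u is smooth here and v(x) = u'(x) = -4*x - 1 pointwise, so the identity holds for every test function. Hence v is the weak derivative of u.


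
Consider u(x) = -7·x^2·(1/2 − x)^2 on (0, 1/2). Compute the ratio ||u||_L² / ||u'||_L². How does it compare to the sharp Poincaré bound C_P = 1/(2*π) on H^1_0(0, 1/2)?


||u||_L² / ||u'||_L² = sqrt(3)/12 < C_P = 1/(2*π).

u(x) = -7·x^2·(1/2 − x)^2, so u'(x) = 7*x*(-8*x^2 + 6*x - 1)/2.
u(x) = -7·x^2·(1/2 − x)^2 vanishes at x = 0 and x = 1/2, so u ∈ H^1_0(0, 1/2). Differentiate via the product rule and integrate the resulting polynomials term by term.
  ∫_0^1/2 u² dx = ∫_0^1/2 (49*x^8 - 98*x^7 + 147*x^6/2 - 49*x^5/2 + 49*x^4/16) dx. Term by term:
    ∫_0^1/2 49*x^8 dx = 49/4608;  ∫_0^1/2 -98*x^7 dx = -49/1024;  ∫_0^1/2 147*x^6/2 dx = 21/256;
    ∫_0^1/2 -49*x^5/2 dx = -49/768;  ∫_0^1/2 49*x^4/16 dx = 49/2560.
  Sum: 49/4608 − 49/1024 + 21/256 − 49/768 + 49/2560 = 7/46080.
  ∫_0^1/2 (u')² dx = ∫_0^1/2 (784*x^6 - 1176*x^5 + 637*x^4 - 147*x^3 + 49*x^2/4) dx. Term by term:
    ∫_0^1/2 784*x^6 dx = 7/8;  ∫_0^1/2 -1176*x^5 dx = -49/16;  ∫_0^1/2 637*x^4 dx = 637/160;
    ∫_0^1/2 -147*x^3 dx = -147/64;  ∫_0^1/2 49*x^2/4 dx = 49/96.
  Sum: 7/8 − 49/16 + 637/160 − 147/64 + 49/96 = 7/960.
∫_0^1/2 u² dx = 7/46080, so ||u||_L² = sqrt(35)/480.
∫_0^1/2 (u')² dx = 7/960, so ||u'||_L² = sqrt(105)/120.
Ratio ||u||_L² / ||u'||_L² = sqrt(3)/12.
Sharp Poincaré constant on H^1_0(0, 1/2) is C_P = L/π = 1/(2*π), achieved by sin(2*π·x).
A polynomial bump cannot attain the sharp Poincaré constant (only the first sine eigenfunction does), so the ratio is strictly less than C_P, consistent with ||u||_L² ≤ C_P ||u'||_L².
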